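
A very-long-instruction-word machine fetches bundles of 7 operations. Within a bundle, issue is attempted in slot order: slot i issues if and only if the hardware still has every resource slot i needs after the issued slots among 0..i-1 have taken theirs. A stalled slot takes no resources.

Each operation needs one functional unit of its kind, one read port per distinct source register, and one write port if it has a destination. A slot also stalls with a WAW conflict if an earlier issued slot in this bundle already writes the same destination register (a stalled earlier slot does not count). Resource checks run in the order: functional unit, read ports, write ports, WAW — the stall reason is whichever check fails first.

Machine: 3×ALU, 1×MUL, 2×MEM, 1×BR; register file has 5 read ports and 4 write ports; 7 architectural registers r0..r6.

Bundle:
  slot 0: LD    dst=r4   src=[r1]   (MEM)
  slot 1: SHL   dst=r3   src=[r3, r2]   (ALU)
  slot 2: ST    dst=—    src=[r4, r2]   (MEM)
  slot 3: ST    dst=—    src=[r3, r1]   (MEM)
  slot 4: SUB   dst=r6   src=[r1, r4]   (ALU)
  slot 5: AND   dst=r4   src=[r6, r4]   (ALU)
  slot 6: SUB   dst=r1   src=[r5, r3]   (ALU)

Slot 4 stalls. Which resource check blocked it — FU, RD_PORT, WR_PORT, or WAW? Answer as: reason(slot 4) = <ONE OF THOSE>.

reason(slot 4) = RD_PORT

#0 MEM src=r1 dispatched  <A:3 Mu:1 Ld:1 B:1 rd:4 wr:3>
#1 ALU src=r3,r2 dispatched  <A:2 Mu:1 Ld:1 B:1 rd:2 wr:2>
#2 MEM src=r4,r2 dispatched  <A:2 Mu:1 Ld:0 B:1 rd:0 wr:2>
#3 MEM src=r3,r1 held:FU  <A:2 Mu:1 Ld:0 B:1 rd:0 wr:2>
#4 ALU src=r1,r4 held:RD_PORT  <A:2 Mu:1 Ld:0 B:1 rd:0 wr:2>
#5 ALU src=r6,r4 held:RD_PORT  <A:2 Mu:1 Ld:0 B:1 rd:0 wr:2>
#6 ALU src=r5,r3 held:RD_PORT  <A:2 Mu:1 Ld:0 B:1 rd:0 wr:2>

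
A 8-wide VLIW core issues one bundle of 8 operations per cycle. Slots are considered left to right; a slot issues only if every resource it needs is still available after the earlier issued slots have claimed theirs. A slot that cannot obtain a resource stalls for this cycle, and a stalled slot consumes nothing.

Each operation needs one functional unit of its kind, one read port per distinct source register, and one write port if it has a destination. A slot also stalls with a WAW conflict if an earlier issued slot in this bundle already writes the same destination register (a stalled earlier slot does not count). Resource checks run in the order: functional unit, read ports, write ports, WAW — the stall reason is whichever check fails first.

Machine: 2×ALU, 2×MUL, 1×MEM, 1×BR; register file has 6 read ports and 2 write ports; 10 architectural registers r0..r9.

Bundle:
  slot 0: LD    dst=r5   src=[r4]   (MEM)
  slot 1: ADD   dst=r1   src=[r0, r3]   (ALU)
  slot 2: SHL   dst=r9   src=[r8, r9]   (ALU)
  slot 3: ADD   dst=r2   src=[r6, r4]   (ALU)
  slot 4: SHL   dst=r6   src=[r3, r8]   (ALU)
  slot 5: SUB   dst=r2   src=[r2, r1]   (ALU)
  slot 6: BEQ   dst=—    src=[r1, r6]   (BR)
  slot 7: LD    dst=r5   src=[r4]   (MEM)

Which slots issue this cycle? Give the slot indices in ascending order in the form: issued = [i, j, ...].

issued = [0, 1, 6]

  0. MEM→r5 ⇒ go  {2A/2Mu/0Ld/1B | 5r 1w}
  1. ALU→r1 ⇒ go  {1A/2Mu/0Ld/1B | 3r 0w}
  2. ALU→r9 ⇒ no(WR_PORT)  {1A/2Mu/0Ld/1B | 3r 0w}
  3. ALU→r2 ⇒ no(WR_PORT)  {1A/2Mu/0Ld/1B | 3r 0w}
  4. ALU→r6 ⇒ no(WR_PORT)  {1A/2Mu/0Ld/1B | 3r 0w}
  5. ALU→r2 ⇒ no(WR_PORT)  {1A/2Mu/0Ld/1B | 3r 0w}
  6. BR ⇒ go  {1A/2Mu/0Ld/0B | 1r 0w}
  7. MEM→r5 ⇒ no(FU)  {1A/2Mu/0Ld/0B | 1r 0w}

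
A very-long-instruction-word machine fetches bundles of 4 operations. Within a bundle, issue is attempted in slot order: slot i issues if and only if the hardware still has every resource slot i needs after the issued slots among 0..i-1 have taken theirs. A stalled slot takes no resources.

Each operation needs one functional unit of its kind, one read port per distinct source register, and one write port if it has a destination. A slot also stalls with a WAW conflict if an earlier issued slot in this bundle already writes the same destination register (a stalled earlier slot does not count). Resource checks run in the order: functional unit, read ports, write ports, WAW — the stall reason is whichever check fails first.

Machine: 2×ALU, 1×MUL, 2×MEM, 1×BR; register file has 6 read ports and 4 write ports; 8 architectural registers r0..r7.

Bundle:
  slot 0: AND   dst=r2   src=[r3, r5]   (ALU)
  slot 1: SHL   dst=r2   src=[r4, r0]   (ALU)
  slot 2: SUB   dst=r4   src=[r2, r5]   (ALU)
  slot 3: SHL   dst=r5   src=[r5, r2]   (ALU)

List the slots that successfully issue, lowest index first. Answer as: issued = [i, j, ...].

issued = [0, 2]

(0) want 1×ALU +2rd +1wr — yes → AL1|MU1|ME2|BR1|rd4|wr3
(1) want 1×ALU +2rd +1wr — WAW → AL1|MU1|ME2|BR1|rd4|wr3
(2) want 1×ALU +2rd +1wr — yes → AL0|MU1|ME2|BR1|rd2|wr2
(3) want 1×ALU +2rd +1wr — FU → AL0|MU1|ME2|BR1|rd2|wr2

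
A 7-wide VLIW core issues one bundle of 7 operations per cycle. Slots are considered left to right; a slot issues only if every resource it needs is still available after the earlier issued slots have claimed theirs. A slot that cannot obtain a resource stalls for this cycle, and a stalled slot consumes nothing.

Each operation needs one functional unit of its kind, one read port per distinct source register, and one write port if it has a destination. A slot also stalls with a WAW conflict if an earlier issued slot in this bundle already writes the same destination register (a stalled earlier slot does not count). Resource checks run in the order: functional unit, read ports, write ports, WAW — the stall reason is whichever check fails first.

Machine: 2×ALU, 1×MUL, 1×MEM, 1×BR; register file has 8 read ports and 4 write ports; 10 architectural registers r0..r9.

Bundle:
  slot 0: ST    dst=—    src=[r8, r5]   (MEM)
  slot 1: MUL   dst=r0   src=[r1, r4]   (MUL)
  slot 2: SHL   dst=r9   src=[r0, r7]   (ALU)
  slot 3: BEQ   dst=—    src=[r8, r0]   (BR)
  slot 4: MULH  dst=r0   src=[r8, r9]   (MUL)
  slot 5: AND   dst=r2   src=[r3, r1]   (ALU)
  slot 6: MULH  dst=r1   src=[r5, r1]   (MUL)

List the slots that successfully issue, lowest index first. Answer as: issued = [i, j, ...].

#0 MEM src=r8,r5 dispatched  <A:2 Mu:1 Ld:0 B:1 rd:6 wr:4>
#1 MUL src=r1,r4 dispatched  <A:2 Mu:0 Ld:0 B:1 rd:4 wr:3>
#2 ALU src=r0,r7 dispatched  <A:1 Mu:0 Ld:0 B:1 rd:2 wr:2>
#3 BR src=r8,r0 dispatched  <A:1 Mu:0 Ld:0 B:0 rd:0 wr:2>
#4 MUL src=r8,r9 held:FU  <A:1 Mu:0 Ld:0 B:0 rd:0 wr:2>
#5 ALU src=r3,r1 held:RD_PORT  <A:1 Mu:0 Ld:0 B:0 rd:0 wr:2>
#6 MUL src=r5,r1 held:FU  <A:1 Mu:0 Ld:0 B:0 rd:0 wr:2>

issued = [0, 1, 2, 3]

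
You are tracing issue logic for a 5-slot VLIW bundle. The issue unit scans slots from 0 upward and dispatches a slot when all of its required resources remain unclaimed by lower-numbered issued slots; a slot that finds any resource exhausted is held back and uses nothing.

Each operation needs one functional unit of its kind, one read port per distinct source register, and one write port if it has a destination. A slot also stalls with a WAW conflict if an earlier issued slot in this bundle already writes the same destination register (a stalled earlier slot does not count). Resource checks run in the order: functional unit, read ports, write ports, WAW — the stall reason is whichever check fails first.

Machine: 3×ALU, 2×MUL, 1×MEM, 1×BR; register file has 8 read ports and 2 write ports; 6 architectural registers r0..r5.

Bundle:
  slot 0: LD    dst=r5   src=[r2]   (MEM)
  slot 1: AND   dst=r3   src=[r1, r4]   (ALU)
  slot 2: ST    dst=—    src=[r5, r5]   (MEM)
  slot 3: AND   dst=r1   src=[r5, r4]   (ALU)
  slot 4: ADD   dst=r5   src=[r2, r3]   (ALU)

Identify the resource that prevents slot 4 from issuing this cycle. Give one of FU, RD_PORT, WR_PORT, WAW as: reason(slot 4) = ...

reason(slot 4) = WR_PORT

  0. MEM→r5 ⇒ go  {3A/2Mu/0Ld/1B | 7r 1w}
  1. ALU→r3 ⇒ go  {2A/2Mu/0Ld/1B | 5r 0w}
  2. MEM ⇒ no(FU)  {2A/2Mu/0Ld/1B | 5r 0w}
  3. ALU→r1 ⇒ no(WR_PORT)  {2A/2Mu/0Ld/1B | 5r 0w}
  4. ALU→r5 ⇒ no(WR_PORT)  {2A/2Mu/0Ld/1B | 5r 0w}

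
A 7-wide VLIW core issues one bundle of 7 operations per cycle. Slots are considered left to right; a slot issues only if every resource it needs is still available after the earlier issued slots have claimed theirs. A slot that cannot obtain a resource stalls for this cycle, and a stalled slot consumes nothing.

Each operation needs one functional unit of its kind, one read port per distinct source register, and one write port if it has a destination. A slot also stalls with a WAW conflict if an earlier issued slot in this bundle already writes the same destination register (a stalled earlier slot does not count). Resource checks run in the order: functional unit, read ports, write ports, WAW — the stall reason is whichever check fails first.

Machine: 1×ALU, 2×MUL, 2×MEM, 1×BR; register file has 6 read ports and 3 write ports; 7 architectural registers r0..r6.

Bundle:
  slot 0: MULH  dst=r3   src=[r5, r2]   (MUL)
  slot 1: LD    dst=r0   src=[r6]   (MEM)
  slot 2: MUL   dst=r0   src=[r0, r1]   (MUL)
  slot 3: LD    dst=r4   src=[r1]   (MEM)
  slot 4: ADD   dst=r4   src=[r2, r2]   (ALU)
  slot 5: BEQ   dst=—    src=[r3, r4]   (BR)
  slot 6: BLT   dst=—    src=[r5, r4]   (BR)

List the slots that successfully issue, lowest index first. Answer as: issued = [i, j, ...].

issued = [0, 1, 3, 5]

(0) want 1×MUL +2rd +1wr — yes → AL1|MU1|ME2|BR1|rd4|wr2
(1) want 1×MEM +1rd +1wr — yes → AL1|MU1|ME1|BR1|rd3|wr1
(2) want 1×MUL +2rd +1wr — WAW → AL1|MU1|ME1|BR1|rd3|wr1
(3) want 1×MEM +1rd +1wr — yes → AL1|MU1|ME0|BR1|rd2|wr0
(4) want 1×ALU +1rd +1wr — WR_PORT → AL1|MU1|ME0|BR1|rd2|wr0
(5) want 1×BR +2rd +0wr — yes → AL1|MU1|ME0|BR0|rd0|wr0
(6) want 1×BR +2rd +0wr — FU → AL1|MU1|ME0|BR0|rd0|wr0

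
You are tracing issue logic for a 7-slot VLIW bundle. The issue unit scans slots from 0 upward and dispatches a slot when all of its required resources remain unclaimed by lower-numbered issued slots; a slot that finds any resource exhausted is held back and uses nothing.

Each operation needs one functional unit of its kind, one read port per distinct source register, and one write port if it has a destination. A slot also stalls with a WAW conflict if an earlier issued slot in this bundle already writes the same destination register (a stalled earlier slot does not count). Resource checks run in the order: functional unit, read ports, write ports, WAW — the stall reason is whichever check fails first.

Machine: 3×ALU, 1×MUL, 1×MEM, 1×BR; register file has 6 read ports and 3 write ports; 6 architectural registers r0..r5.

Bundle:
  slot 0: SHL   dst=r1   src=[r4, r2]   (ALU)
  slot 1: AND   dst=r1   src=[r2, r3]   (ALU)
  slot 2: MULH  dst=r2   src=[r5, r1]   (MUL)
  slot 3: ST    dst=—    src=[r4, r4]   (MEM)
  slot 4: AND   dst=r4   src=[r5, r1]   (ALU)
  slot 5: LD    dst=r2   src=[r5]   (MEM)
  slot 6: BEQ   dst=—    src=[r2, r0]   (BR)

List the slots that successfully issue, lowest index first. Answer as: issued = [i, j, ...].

issued = [0, 2, 3]

[0] ALU needs rd=2 wr=1: ok; after: ALU=2 MUL=1 MEM=1 BR=1, R=4, W=2
[1] ALU needs rd=2 wr=1: WAW; after: ALU=2 MUL=1 MEM=1 BR=1, R=4, W=2
[2] MUL needs rd=2 wr=1: ok; after: ALU=2 MUL=0 MEM=1 BR=1, R=2, W=1
[3] MEM needs rd=1 wr=0: ok; after: ALU=2 MUL=0 MEM=0 BR=1, R=1, W=1
[4] ALU needs rd=2 wr=1: RD_PORT; after: ALU=2 MUL=0 MEM=0 BR=1, R=1, W=1
[5] MEM needs rd=1 wr=1: FU; after: ALU=2 MUL=0 MEM=0 BR=1, R=1, W=1
[6] BR needs rd=2 wr=0: RD_PORT; after: ALU=2 MUL=0 MEM=0 BR=1, R=1, W=1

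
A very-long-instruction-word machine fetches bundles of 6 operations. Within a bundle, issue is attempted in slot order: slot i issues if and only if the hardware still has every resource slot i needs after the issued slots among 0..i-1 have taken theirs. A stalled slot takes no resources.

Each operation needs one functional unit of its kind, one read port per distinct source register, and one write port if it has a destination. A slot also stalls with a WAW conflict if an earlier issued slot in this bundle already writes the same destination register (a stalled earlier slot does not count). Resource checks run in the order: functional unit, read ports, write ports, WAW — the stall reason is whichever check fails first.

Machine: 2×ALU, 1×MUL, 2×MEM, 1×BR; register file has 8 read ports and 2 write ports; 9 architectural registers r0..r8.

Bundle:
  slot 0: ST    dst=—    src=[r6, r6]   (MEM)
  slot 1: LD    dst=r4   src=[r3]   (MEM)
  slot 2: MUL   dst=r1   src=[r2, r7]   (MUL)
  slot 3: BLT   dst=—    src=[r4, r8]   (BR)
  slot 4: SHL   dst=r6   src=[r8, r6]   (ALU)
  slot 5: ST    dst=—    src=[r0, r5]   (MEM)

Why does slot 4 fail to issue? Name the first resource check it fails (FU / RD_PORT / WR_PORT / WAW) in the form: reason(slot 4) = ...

slot 0 (MEM): ISSUE — free A2,Mu1,Ld1,B1 rp7 wp2
slot 1 (MEM): ISSUE — free A2,Mu1,Ld0,B1 rp6 wp1
slot 2 (MUL): ISSUE — free A2,Mu0,Ld0,B1 rp4 wp0
slot 3 (BR): ISSUE — free A2,Mu0,Ld0,B0 rp2 wp0
slot 4 (ALU): stall WR_PORT — free A2,Mu0,Ld0,B0 rp2 wp0
slot 5 (MEM): stall FU — free A2,Mu0,Ld0,B0 rp2 wp0

reason(slot 4) = WR_PORT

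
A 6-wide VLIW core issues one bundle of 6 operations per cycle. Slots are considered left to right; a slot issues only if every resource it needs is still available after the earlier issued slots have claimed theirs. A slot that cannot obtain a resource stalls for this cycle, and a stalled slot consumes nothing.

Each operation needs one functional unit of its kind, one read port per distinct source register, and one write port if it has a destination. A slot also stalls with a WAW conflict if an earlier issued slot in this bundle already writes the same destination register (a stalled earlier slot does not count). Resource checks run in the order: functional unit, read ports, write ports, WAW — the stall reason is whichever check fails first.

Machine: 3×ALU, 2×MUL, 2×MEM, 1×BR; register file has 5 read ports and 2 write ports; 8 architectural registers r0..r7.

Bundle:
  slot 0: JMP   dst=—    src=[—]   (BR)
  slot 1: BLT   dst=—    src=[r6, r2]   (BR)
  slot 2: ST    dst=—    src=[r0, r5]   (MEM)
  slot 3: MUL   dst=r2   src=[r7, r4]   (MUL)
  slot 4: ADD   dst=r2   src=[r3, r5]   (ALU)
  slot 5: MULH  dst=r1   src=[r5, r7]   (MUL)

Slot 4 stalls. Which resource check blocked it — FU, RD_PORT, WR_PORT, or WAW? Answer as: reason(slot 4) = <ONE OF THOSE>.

slot 0 (BR): ISSUE — free A3,Mu2,Ld2,B0 rp5 wp2
slot 1 (BR): stall FU — free A3,Mu2,Ld2,B0 rp5 wp2
slot 2 (MEM): ISSUE — free A3,Mu2,Ld1,B0 rp3 wp2
slot 3 (MUL): ISSUE — free A3,Mu1,Ld1,B0 rp1 wp1
slot 4 (ALU): stall RD_PORT — free A3,Mu1,Ld1,B0 rp1 wp1
slot 5 (MUL): stall RD_PORT — free A3,Mu1,Ld1,B0 rp1 wp1

reason(slot 4) = RD_PORT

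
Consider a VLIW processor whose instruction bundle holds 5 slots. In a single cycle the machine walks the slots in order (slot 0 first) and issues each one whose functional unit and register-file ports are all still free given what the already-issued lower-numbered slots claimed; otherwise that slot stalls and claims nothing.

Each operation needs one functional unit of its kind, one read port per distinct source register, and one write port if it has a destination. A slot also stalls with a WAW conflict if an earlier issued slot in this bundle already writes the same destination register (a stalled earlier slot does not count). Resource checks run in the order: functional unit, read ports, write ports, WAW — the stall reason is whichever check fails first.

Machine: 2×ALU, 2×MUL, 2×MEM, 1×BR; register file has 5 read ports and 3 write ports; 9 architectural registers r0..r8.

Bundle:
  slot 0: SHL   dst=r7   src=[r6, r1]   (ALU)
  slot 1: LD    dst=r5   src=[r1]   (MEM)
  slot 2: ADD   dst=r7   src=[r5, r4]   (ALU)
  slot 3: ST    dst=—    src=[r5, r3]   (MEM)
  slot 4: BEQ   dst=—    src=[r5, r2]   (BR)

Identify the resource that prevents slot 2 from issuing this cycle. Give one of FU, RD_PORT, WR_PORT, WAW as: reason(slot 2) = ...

reason(slot 2) = WAW

slot 0 (ALU): ISSUE — free A1,Mu2,Ld2,B1 rp3 wp2
slot 1 (MEM): ISSUE — free A1,Mu2,Ld1,B1 rp2 wp1
slot 2 (ALU): stall WAW — free A1,Mu2,Ld1,B1 rp2 wp1
slot 3 (MEM): ISSUE — free A1,Mu2,Ld0,B1 rp0 wp1
slot 4 (BR): stall RD_PORT — free A1,Mu2,Ld0,B1 rp0 wp1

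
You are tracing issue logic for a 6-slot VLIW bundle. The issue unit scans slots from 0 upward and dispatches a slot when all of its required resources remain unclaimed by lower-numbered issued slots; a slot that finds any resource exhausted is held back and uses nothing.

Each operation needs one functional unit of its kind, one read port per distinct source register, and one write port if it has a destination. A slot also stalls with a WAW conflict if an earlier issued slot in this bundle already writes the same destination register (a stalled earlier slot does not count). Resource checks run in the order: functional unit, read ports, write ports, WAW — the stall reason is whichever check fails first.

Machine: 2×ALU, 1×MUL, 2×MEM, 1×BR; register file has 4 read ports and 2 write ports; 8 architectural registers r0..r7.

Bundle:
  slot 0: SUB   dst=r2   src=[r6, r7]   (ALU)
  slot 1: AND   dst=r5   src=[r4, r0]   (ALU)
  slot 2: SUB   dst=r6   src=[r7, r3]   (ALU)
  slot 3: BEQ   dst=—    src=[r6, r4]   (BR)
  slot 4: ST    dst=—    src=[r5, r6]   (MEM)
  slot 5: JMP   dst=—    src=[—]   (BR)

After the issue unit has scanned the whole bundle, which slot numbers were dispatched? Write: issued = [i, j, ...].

issued = [0, 1, 5]

#0 ALU src=r6,r7 dispatched  <A:1 Mu:1 Ld:2 B:1 rd:2 wr:1>
#1 ALU src=r4,r0 dispatched  <A:0 Mu:1 Ld:2 B:1 rd:0 wr:0>
#2 ALU src=r7,r3 held:FU  <A:0 Mu:1 Ld:2 B:1 rd:0 wr:0>
#3 BR src=r6,r4 held:RD_PORT  <A:0 Mu:1 Ld:2 B:1 rd:0 wr:0>
#4 MEM src=r5,r6 held:RD_PORT  <A:0 Mu:1 Ld:2 B:1 rd:0 wr:0>
#5 BR src=- dispatched  <A:0 Mu:1 Ld:2 B:0 rd:0 wr:0>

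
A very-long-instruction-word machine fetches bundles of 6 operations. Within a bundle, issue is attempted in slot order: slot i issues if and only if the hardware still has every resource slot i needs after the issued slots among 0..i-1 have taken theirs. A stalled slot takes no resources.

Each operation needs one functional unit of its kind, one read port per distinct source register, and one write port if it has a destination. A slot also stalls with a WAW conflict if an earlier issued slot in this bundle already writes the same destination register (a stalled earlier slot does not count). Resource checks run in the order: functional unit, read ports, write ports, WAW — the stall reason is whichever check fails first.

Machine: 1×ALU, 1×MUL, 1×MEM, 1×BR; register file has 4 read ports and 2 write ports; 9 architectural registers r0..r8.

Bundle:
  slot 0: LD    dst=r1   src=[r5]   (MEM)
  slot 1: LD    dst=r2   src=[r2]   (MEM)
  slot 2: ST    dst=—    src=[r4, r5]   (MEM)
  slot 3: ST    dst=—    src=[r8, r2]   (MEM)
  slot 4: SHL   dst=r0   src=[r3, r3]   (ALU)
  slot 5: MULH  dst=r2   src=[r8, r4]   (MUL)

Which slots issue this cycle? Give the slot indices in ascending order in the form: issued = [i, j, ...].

(0) want 1×MEM +1rd +1wr — yes → AL1|MU1|ME0|BR1|rd3|wr1
(1) want 1×MEM +1rd +1wr — FU → AL1|MU1|ME0|BR1|rd3|wr1
(2) want 1×MEM +2rd +0wr — FU → AL1|MU1|ME0|BR1|rd3|wr1
(3) want 1×MEM +2rd +0wr — FU → AL1|MU1|ME0|BR1|rd3|wr1
(4) want 1×ALU +1rd +1wr — yes → AL0|MU1|ME0|BR1|rd2|wr0
(5) want 1×MUL +2rd +1wr — WR_PORT → AL0|MU1|ME0|BR1|rd2|wr0

issued = [0, 4]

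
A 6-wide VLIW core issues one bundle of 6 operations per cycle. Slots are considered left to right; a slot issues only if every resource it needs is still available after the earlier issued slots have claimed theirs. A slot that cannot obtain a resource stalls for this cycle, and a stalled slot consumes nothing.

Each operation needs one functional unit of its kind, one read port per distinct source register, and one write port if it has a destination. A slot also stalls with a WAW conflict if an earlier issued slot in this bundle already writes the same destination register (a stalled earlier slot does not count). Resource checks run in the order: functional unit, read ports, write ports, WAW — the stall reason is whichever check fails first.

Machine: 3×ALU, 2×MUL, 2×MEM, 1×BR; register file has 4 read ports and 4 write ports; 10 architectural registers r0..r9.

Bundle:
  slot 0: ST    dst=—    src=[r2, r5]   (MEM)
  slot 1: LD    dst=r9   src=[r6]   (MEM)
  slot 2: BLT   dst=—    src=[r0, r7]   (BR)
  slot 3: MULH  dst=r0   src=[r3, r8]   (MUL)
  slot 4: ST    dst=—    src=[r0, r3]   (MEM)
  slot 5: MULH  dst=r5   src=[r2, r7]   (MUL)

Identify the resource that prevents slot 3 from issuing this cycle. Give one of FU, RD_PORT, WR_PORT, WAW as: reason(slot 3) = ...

reason(slot 3) = RD_PORT

  0. MEM ⇒ go  {3A/2Mu/1Ld/1B | 2r 4w}
  1. MEM→r9 ⇒ go  {3A/2Mu/0Ld/1B | 1r 3w}
  2. BR ⇒ no(RD_PORT)  {3A/2Mu/0Ld/1B | 1r 3w}
  3. MUL→r0 ⇒ no(RD_PORT)  {3A/2Mu/0Ld/1B | 1r 3w}
  4. MEM ⇒ no(FU)  {3A/2Mu/0Ld/1B | 1r 3w}
  5. MUL→r5 ⇒ no(RD_PORT)  {3A/2Mu/0Ld/1B | 1r 3w}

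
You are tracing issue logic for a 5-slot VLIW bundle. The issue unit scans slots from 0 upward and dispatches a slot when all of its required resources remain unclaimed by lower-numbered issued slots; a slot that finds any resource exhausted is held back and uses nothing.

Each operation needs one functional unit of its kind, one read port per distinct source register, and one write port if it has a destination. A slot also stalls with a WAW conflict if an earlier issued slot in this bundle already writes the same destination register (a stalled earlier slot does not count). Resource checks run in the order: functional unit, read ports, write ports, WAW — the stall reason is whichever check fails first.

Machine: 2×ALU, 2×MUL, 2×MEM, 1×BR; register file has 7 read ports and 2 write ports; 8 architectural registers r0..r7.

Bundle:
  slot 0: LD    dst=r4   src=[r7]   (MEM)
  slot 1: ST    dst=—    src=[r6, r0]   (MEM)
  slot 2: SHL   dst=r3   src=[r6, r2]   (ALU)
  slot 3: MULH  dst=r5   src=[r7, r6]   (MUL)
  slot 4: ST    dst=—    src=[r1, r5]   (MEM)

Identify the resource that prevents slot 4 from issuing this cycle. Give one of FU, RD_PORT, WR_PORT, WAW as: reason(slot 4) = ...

(0) want 1×MEM +1rd +1wr — yes → AL2|MU2|ME1|BR1|rd6|wr1
(1) want 1×MEM +2rd +0wr — yes → AL2|MU2|ME0|BR1|rd4|wr1
(2) want 1×ALU +2rd +1wr — yes → AL1|MU2|ME0|BR1|rd2|wr0
(3) want 1×MUL +2rd +1wr — WR_PORT → AL1|MU2|ME0|BR1|rd2|wr0
(4) want 1×MEM +2rd +0wr — FU → AL1|MU2|ME0|BR1|rd2|wr0

reason(slot 4) = FU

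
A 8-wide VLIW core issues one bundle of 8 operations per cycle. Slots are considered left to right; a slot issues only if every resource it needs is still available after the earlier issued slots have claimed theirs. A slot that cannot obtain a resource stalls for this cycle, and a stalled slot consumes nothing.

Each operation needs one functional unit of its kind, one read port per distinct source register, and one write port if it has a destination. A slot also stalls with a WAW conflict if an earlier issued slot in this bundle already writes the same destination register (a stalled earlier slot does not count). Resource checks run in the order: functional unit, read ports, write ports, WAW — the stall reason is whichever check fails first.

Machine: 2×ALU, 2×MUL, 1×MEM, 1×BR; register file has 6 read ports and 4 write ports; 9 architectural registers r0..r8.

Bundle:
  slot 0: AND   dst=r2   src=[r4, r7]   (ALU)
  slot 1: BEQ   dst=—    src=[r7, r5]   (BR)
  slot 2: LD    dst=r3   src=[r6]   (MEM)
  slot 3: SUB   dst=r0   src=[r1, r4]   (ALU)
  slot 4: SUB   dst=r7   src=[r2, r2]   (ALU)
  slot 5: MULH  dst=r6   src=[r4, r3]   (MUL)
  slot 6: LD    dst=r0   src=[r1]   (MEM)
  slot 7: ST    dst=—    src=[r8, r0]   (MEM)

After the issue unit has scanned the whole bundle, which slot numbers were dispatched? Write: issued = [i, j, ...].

#0 ALU src=r4,r7 dispatched  <A:1 Mu:2 Ld:1 B:1 rd:4 wr:3>
#1 BR src=r7,r5 dispatched  <A:1 Mu:2 Ld:1 B:0 rd:2 wr:3>
#2 MEM src=r6 dispatched  <A:1 Mu:2 Ld:0 B:0 rd:1 wr:2>
#3 ALU src=r1,r4 held:RD_PORT  <A:1 Mu:2 Ld:0 B:0 rd:1 wr:2>
#4 ALU src=r2,r2 dispatched  <A:0 Mu:2 Ld:0 B:0 rd:0 wr:1>
#5 MUL src=r4,r3 held:RD_PORT  <A:0 Mu:2 Ld:0 B:0 rd:0 wr:1>
#6 MEM src=r1 held:FU  <A:0 Mu:2 Ld:0 B:0 rd:0 wr:1>
#7 MEM src=r8,r0 held:FU  <A:0 Mu:2 Ld:0 B:0 rd:0 wr:1>

issued = [0, 1, 2, 4]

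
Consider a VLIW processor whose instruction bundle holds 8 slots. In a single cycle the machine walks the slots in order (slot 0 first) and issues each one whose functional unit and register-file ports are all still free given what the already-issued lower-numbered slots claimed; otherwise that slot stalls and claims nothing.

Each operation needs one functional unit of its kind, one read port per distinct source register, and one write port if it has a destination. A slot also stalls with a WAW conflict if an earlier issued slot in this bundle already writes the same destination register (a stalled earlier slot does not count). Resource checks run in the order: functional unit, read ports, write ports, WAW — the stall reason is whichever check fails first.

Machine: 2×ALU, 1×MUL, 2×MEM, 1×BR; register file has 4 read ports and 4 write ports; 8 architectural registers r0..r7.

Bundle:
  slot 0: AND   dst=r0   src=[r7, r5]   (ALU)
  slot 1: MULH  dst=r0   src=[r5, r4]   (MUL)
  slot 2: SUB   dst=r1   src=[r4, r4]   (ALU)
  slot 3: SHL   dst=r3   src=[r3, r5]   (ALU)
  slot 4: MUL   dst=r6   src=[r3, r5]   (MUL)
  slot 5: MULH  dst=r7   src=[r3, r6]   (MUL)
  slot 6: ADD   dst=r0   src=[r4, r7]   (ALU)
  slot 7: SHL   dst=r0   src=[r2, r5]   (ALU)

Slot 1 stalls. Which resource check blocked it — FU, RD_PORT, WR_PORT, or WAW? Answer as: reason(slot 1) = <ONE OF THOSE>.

[0] ALU needs rd=2 wr=1: ok; after: ALU=1 MUL=1 MEM=2 BR=1, R=2, W=3
[1] MUL needs rd=2 wr=1: WAW; after: ALU=1 MUL=1 MEM=2 BR=1, R=2, W=3
[2] ALU needs rd=1 wr=1: ok; after: ALU=0 MUL=1 MEM=2 BR=1, R=1, W=2
[3] ALU needs rd=2 wr=1: FU; after: ALU=0 MUL=1 MEM=2 BR=1, R=1, W=2
[4] MUL needs rd=2 wr=1: RD_PORT; after: ALU=0 MUL=1 MEM=2 BR=1, R=1, W=2
[5] MUL needs rd=2 wr=1: RD_PORT; after: ALU=0 MUL=1 MEM=2 BR=1, R=1, W=2
[6] ALU needs rd=2 wr=1: FU; after: ALU=0 MUL=1 MEM=2 BR=1, R=1, W=2
[7] ALU needs rd=2 wr=1: FU; after: ALU=0 MUL=1 MEM=2 BR=1, R=1, W=2

reason(slot 1) = WAW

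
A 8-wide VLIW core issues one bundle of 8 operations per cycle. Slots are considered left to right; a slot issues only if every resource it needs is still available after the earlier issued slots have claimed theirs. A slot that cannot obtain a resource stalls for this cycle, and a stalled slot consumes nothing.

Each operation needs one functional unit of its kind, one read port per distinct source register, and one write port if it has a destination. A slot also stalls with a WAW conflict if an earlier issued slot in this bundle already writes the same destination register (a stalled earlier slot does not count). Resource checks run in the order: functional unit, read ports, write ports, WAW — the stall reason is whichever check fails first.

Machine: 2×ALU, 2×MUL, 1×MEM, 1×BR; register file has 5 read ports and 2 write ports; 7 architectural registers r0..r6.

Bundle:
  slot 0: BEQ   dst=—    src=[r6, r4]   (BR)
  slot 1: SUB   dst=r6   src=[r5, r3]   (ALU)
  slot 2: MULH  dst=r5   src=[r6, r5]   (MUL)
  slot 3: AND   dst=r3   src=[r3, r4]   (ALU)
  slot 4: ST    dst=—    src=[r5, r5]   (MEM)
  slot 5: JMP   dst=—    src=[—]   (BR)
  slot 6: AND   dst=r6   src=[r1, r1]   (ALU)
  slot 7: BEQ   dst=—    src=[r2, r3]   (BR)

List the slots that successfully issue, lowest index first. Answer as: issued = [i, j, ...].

(0) want 1×BR +2rd +0wr — yes → AL2|MU2|ME1|BR0|rd3|wr2
(1) want 1×ALU +2rd +1wr — yes → AL1|MU2|ME1|BR0|rd1|wr1
(2) want 1×MUL +2rd +1wr — RD_PORT → AL1|MU2|ME1|BR0|rd1|wr1
(3) want 1×ALU +2rd +1wr — RD_PORT → AL1|MU2|ME1|BR0|rd1|wr1
(4) want 1×MEM +1rd +0wr — yes → AL1|MU2|ME0|BR0|rd0|wr1
(5) want 1×BR +0rd +0wr — FU → AL1|MU2|ME0|BR0|rd0|wr1
(6) want 1×ALU +1rd +1wr — RD_PORT → AL1|MU2|ME0|BR0|rd0|wr1
(7) want 1×BR +2rd +0wr — FU → AL1|MU2|ME0|BR0|rd0|wr1

issued = [0, 1, 4]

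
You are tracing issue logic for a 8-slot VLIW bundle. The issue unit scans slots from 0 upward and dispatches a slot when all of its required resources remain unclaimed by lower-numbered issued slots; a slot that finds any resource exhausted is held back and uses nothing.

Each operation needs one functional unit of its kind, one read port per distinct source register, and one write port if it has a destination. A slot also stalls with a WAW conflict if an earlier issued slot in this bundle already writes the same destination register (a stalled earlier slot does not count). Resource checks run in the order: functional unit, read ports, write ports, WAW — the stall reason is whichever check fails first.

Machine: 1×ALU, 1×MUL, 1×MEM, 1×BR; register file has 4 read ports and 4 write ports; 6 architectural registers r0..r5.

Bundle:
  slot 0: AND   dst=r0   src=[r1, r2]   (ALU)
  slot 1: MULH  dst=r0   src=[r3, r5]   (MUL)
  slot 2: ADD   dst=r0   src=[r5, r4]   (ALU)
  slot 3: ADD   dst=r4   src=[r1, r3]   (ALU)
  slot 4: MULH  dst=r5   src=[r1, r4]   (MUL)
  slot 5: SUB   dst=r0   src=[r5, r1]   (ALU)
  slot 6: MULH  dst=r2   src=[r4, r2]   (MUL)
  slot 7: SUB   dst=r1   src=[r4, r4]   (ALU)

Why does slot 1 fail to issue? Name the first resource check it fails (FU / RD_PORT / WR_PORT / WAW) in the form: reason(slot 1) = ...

slot 0 (ALU): ISSUE — free A0,Mu1,Ld1,B1 rp2 wp3
slot 1 (MUL): stall WAW — free A0,Mu1,Ld1,B1 rp2 wp3
slot 2 (ALU): stall FU — free A0,Mu1,Ld1,B1 rp2 wp3
slot 3 (ALU): stall FU — free A0,Mu1,Ld1,B1 rp2 wp3
slot 4 (MUL): ISSUE — free A0,Mu0,Ld1,B1 rp0 wp2
slot 5 (ALU): stall FU — free A0,Mu0,Ld1,B1 rp0 wp2
slot 6 (MUL): stall FU — free A0,Mu0,Ld1,B1 rp0 wp2
slot 7 (ALU): stall FU — free A0,Mu0,Ld1,B1 rp0 wp2

reason(slot 1) = WAW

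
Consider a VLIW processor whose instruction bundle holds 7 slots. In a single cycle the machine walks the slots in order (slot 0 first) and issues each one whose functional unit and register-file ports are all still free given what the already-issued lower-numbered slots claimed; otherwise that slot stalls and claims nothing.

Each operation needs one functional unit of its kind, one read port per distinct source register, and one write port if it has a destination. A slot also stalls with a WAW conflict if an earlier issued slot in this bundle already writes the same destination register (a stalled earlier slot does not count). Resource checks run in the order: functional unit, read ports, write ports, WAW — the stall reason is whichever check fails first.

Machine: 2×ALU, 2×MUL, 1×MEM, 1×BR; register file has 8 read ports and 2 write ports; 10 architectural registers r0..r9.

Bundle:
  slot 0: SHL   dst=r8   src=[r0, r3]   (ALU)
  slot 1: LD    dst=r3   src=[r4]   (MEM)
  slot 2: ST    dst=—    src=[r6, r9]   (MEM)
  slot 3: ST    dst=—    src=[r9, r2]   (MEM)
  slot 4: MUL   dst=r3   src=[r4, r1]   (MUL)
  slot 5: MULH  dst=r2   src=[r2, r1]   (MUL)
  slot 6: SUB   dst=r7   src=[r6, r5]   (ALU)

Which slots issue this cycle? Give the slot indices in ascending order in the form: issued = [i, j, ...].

issued = [0, 1]

(0) want 1×ALU +2rd +1wr — yes → AL1|MU2|ME1|BR1|rd6|wr1
(1) want 1×MEM +1rd +1wr — yes → AL1|MU2|ME0|BR1|rd5|wr0
(2) want 1×MEM +2rd +0wr — FU → AL1|MU2|ME0|BR1|rd5|wr0
(3) want 1×MEM +2rd +0wr — FU → AL1|MU2|ME0|BR1|rd5|wr0
(4) want 1×MUL +2rd +1wr — WR_PORT → AL1|MU2|ME0|BR1|rd5|wr0
(5) want 1×MUL +2rd +1wr — WR_PORT → AL1|MU2|ME0|BR1|rd5|wr0
(6) want 1×ALU +2rd +1wr — WR_PORT → AL1|MU2|ME0|BR1|rd5|wr0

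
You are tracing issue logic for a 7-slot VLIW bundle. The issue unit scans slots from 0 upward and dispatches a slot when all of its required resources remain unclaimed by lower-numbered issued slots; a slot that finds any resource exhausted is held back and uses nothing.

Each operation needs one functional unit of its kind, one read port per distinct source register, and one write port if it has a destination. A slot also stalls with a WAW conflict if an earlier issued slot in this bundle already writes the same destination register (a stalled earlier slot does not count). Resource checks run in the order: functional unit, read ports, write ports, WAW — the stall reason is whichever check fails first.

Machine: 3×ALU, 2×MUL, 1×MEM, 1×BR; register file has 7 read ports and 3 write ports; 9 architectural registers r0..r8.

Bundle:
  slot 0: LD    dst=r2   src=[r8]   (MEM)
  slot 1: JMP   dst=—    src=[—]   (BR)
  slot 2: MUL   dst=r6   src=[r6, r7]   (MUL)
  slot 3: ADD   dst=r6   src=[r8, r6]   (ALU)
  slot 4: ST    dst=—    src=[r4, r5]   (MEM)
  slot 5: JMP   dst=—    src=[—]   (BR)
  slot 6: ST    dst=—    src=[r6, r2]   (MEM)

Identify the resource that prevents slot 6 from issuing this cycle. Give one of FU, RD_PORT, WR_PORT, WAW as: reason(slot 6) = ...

reason(slot 6) = FU

[0] MEM needs rd=1 wr=1: ok; after: ALU=3 MUL=2 MEM=0 BR=1, R=6, W=2
[1] BR needs rd=0 wr=0: ok; after: ALU=3 MUL=2 MEM=0 BR=0, R=6, W=2
[2] MUL needs rd=2 wr=1: ok; after: ALU=3 MUL=1 MEM=0 BR=0, R=4, W=1
[3] ALU needs rd=2 wr=1: WAW; after: ALU=3 MUL=1 MEM=0 BR=0, R=4, W=1
[4] MEM needs rd=2 wr=0: FU; after: ALU=3 MUL=1 MEM=0 BR=0, R=4, W=1
[5] BR needs rd=0 wr=0: FU; after: ALU=3 MUL=1 MEM=0 BR=0, R=4, W=1
[6] MEM needs rd=2 wr=0: FU; after: ALU=3 MUL=1 MEM=0 BR=0, R=4, W=1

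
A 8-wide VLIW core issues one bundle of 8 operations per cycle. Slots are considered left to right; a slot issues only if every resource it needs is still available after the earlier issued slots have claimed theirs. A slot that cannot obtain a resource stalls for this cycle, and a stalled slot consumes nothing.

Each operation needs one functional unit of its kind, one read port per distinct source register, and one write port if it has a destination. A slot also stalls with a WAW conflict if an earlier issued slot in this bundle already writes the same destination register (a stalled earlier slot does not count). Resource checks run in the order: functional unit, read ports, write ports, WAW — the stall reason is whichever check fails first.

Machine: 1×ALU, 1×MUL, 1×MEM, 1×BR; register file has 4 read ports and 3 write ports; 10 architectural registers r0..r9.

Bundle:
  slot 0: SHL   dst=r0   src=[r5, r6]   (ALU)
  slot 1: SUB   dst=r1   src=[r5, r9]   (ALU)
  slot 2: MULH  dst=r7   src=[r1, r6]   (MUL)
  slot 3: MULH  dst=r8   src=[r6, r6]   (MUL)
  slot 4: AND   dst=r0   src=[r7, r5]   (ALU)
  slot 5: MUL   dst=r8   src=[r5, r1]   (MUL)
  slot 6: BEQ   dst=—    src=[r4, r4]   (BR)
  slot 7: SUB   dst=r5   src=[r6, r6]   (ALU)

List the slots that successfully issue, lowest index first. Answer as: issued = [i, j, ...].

slot 0 (ALU): ISSUE — free A0,Mu1,Ld1,B1 rp2 wp2
slot 1 (ALU): stall FU — free A0,Mu1,Ld1,B1 rp2 wp2
slot 2 (MUL): ISSUE — free A0,Mu0,Ld1,B1 rp0 wp1
slot 3 (MUL): stall FU — free A0,Mu0,Ld1,B1 rp0 wp1
slot 4 (ALU): stall FU — free A0,Mu0,Ld1,B1 rp0 wp1
slot 5 (MUL): stall FU — free A0,Mu0,Ld1,B1 rp0 wp1
slot 6 (BR): stall RD_PORT — free A0,Mu0,Ld1,B1 rp0 wp1
slot 7 (ALU): stall FU — free A0,Mu0,Ld1,B1 rp0 wp1

issued = [0, 2]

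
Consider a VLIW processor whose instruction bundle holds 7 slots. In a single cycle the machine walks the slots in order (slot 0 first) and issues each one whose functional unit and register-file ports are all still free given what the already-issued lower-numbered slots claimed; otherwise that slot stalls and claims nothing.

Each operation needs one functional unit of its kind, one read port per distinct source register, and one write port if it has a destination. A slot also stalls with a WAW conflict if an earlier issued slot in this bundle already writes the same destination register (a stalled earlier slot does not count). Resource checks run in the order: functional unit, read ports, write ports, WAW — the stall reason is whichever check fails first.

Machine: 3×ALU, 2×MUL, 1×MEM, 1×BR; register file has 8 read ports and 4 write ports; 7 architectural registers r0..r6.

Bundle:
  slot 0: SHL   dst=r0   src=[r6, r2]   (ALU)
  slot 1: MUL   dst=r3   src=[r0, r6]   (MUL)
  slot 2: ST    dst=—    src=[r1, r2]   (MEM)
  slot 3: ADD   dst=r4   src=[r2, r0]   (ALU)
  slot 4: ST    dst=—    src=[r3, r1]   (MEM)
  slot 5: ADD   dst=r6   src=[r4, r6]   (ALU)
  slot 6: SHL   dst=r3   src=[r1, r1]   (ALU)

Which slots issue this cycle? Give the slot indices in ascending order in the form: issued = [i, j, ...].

issued = [0, 1, 2, 3]

#0 ALU src=r6,r2 dispatched  <A:2 Mu:2 Ld:1 B:1 rd:6 wr:3>
#1 MUL src=r0,r6 dispatched  <A:2 Mu:1 Ld:1 B:1 rd:4 wr:2>
#2 MEM src=r1,r2 dispatched  <A:2 Mu:1 Ld:0 B:1 rd:2 wr:2>
#3 ALU src=r2,r0 dispatched  <A:1 Mu:1 Ld:0 B:1 rd:0 wr:1>
#4 MEM src=r3,r1 held:FU  <A:1 Mu:1 Ld:0 B:1 rd:0 wr:1>
#5 ALU src=r4,r6 held:RD_PORT  <A:1 Mu:1 Ld:0 B:1 rd:0 wr:1>
#6 ALU src=r1,r1 held:RD_PORT  <A:1 Mu:1 Ld:0 B:1 rd:0 wr:1>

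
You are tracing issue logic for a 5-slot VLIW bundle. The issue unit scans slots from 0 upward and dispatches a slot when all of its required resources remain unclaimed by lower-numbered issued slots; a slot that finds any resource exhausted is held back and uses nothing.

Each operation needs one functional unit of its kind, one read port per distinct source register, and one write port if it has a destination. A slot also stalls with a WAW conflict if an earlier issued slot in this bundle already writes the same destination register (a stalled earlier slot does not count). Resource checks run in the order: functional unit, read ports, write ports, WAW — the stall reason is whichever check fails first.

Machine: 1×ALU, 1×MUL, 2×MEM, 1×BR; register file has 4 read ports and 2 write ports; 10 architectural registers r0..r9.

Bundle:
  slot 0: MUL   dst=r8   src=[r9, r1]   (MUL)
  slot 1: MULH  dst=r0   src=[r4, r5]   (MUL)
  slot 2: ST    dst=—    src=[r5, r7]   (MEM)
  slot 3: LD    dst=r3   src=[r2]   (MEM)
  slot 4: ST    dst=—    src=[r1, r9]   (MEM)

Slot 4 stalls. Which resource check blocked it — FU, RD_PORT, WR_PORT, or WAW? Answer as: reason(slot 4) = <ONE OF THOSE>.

(0) want 1×MUL +2rd +1wr — yes → AL1|MU0|ME2|BR1|rd2|wr1
(1) want 1×MUL +2rd +1wr — FU → AL1|MU0|ME2|BR1|rd2|wr1
(2) want 1×MEM +2rd +0wr — yes → AL1|MU0|ME1|BR1|rd0|wr1
(3) want 1×MEM +1rd +1wr — RD_PORT → AL1|MU0|ME1|BR1|rd0|wr1
(4) want 1×MEM +2rd +0wr — RD_PORT → AL1|MU0|ME1|BR1|rd0|wr1

reason(slot 4) = RD_PORT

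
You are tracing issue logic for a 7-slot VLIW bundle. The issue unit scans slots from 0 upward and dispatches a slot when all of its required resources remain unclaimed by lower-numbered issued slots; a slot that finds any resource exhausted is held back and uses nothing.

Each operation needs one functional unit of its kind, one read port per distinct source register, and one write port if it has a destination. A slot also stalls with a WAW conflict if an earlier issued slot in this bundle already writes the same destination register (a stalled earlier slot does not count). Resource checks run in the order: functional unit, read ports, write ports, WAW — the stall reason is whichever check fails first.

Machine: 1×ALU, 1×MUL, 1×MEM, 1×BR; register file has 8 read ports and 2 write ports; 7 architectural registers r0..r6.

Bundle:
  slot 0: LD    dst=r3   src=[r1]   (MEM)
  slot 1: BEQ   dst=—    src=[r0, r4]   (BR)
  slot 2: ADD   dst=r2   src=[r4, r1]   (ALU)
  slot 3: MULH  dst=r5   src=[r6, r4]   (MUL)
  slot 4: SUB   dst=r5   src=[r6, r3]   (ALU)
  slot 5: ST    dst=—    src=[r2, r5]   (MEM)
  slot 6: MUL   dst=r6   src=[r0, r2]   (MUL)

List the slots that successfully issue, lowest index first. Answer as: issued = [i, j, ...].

issued = [0, 1, 2]

slot 0 (MEM): ISSUE — free A1,Mu1,Ld0,B1 rp7 wp1
slot 1 (BR): ISSUE — free A1,Mu1,Ld0,B0 rp5 wp1
slot 2 (ALU): ISSUE — free A0,Mu1,Ld0,B0 rp3 wp0
slot 3 (MUL): stall WR_PORT — free A0,Mu1,Ld0,B0 rp3 wp0
slot 4 (ALU): stall FU — free A0,Mu1,Ld0,B0 rp3 wp0
slot 5 (MEM): stall FU — free A0,Mu1,Ld0,B0 rp3 wp0
slot 6 (MUL): stall WR_PORT — free A0,Mu1,Ld0,B0 rp3 wp0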